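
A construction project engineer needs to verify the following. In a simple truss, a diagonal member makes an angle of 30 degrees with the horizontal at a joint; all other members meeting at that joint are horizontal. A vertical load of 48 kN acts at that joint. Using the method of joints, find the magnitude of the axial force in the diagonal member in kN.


At the joint, only the diagonal has a vertical component, so vertical equilibrium gives:
F * sin(30) = 48
F = 48 / sin(30)
= 48 / 0.5
= 96.0 kN

96.0 kN


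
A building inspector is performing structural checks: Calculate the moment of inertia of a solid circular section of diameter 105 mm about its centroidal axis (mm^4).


r = d / 2 = 105 / 2 = 52.5 mm
I = pi * r^4 / 4 = pi * 52.5^4 / 4
= 5966602.35 mm^4

5966602.35 mm^4


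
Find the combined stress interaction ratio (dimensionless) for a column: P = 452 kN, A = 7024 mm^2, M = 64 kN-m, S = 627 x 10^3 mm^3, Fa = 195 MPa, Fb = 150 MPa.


f_a = P / A = 452000.0 / 7024 = 64.3508 MPa
f_b = M / S = 64000000.0 / 627000.0 = 102.0734 MPa
Ratio = f_a / Fa + f_b / Fb
= 64.3508 / 195 + 102.0734 / 150
= 1.0105 (dimensionless)

1.0105 (dimensionless)


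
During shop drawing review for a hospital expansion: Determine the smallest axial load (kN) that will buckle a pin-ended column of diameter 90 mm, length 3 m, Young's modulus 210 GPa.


I = pi * d^4 / 64 = 3220623.34 mm^4
L = 3000.0 mm
P_cr = pi^2 * E * I / L^2
= 9.8696 * 210000.0 * 3220623.34 / 3000.0^2
= 741679.83 N = 741.6798 kN

741.6798 kN


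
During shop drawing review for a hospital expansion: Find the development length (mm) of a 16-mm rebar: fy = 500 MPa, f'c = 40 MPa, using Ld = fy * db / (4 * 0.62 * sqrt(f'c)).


Ld = (fy * db) / (4 * 0.62 * sqrt(f'c))
= (500 * 16) / (4 * 0.62 * sqrt(40))
= 8000 / 15.6849
= 510.04 mm

510.04 mm


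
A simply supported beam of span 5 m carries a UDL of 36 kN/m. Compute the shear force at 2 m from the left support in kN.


R_A = w * L / 2 = 36 * 5 / 2 = 90.0 kN
V(x) = R_A - w * x = 90.0 - 36 * 2
= 18.0 kN

18.0 kN


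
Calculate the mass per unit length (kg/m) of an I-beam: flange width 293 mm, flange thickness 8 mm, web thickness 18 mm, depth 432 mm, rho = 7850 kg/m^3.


A_flanges = 2 * 293 * 8 = 4688 mm^2
A_web = (432 - 2 * 8) * 18 = 7488 mm^2
A_total = 4688 + 7488 = 12176 mm^2 = 0.012176 m^2
Weight = rho * A = 7850 * 0.012176 = 95.5816 kg/m

95.5816 kg/m


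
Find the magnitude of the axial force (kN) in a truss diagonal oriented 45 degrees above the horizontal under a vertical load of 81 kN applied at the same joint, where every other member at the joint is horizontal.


At the joint, only the diagonal has a vertical component, so vertical equilibrium gives:
F * sin(45) = 81
F = 81 / sin(45)
= 81 / 0.707107
= 114.55 kN

114.55 kN


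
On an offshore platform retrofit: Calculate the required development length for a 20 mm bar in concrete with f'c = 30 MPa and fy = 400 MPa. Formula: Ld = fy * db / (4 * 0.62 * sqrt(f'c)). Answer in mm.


Ld = (fy * db) / (4 * 0.62 * sqrt(f'c))
= (400 * 20) / (4 * 0.62 * sqrt(30))
= 8000 / 13.5835
= 588.95 mm

588.95 mm


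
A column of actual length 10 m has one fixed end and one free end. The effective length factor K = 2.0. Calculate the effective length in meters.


L_eff = K * L
= 2.0 * 10
= 20.0 m

20.0 m


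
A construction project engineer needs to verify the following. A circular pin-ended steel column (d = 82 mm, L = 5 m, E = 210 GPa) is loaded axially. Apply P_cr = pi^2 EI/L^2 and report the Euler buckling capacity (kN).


I = pi * d^4 / 64 = 2219347.5 mm^4
L = 5000.0 mm
P_cr = pi^2 * E * I / L^2
= 9.8696 * 210000.0 * 2219347.5 / 5000.0^2
= 183994.29 N = 183.9943 kN

183.9943 kN


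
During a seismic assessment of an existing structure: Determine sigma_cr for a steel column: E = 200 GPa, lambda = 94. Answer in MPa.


sigma_cr = pi^2 * E / lambda^2
= 9.8696 * 200000.0 / 94^2
= 9.8696 * 200000.0 / 8836
= 223.3953 MPa

223.3953 MPa


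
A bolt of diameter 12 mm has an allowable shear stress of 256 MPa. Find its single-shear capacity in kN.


A = pi * d^2 / 4 = pi * 12^2 / 4 = 113.0973 mm^2
V = f_v * A / 1000 = 256 * 113.0973 / 1000
= 28.9529 kN

28.9529 kN


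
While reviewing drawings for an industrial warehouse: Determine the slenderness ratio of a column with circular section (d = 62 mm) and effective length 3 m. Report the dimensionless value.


Radius of gyration r = d / 4 = 62 / 4 = 15.5 mm
L_eff = 3000.0 mm
Slenderness ratio = L / r = 3000.0 / 15.5 = 193.55 (dimensionless)

193.55 (dimensionless)


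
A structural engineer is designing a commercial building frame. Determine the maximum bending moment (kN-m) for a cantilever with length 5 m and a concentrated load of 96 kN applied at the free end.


For a cantilever with a point load at the free end:
M_max = P * L = 96 * 5 = 480 kN-m

480 kN-m


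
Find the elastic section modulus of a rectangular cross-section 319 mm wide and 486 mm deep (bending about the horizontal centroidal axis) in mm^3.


S = b * h^2 / 6
= 319 * 486^2 / 6
= 319 * 236196 / 6
= 12557754.0 mm^3

12557754.0 mm^3


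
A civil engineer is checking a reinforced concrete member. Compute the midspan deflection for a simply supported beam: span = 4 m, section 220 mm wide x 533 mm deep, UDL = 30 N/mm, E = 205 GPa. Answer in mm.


I = 220 * 533^3 / 12 = 2776023011.67 mm^4
L = 4000.0 mm, w = 30 N/mm, E = 205000.0 MPa
delta = 5 * w * L^4 / (384 * E * I)
= 5 * 30 * 4000.0^4 / (384 * 205000.0 * 2776023011.67)
= 0.1757 mm

0.1757 mm


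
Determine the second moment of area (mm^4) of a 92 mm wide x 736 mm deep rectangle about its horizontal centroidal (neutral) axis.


I = b * h^3 / 12
= 92 * 736^3 / 12
= 92 * 398688256 / 12
= 3056609962.67 mm^4

3056609962.67 mm^4


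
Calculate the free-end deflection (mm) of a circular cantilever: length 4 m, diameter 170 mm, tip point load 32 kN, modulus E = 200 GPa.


I = pi * d^4 / 64 = pi * 170^4 / 64 = 40998275.0 mm^4
L = 4000.0 mm, P = 32000.0 N, E = 200000.0 MPa
delta = P * L^3 / (3 * E * I)
= 32000.0 * 4000.0^3 / (3 * 200000.0 * 40998275.0)
= 83.2555 mm

83.2555 mm


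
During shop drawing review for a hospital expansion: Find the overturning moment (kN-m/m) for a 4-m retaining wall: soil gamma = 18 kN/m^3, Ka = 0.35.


Pa = 0.5 * Ka * gamma * H^2
= 0.5 * 0.35 * 18 * 4^2
= 50.4 kN/m
Arm = H / 3 = 4 / 3 = 1.3333 m
Mo = Pa * arm = Pa * H / 3 = 50.4 * 4 / 3 = 67.2 kN-m/m

67.2 kN-m/m


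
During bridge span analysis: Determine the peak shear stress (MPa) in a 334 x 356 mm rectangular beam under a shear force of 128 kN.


A = b * h = 334 * 356 = 118904 mm^2
V = 128 kN = 128000.0 N
tau_max = 1.5 * V / A = 1.5 * 128000.0 / 118904
= 1.6147 MPa

1.6147 MPa


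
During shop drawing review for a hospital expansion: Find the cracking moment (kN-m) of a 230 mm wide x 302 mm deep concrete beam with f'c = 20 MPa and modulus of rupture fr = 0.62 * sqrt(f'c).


fr = 0.62 * sqrt(20) = 0.62 * 4.4721 = 2.7727 MPa
I = 230 * 302^3 / 12 = 527919153.33 mm^4
y_t = 151.0 mm
M_cr = fr * I / y_t = 2.7727 * 527919153.33 / 151.0 N-mm
= 9.6939 kN-m

9.6939 kN-m


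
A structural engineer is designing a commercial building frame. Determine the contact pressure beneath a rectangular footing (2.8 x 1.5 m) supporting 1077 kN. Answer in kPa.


A = 2.8 * 1.5 = 4.2 m^2
q = P / A = 1077 / 4.2
= 256.4286 kPa

256.4286 kPa


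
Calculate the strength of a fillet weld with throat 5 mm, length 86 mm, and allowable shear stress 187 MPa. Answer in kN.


Strength = throat * length * allowable stress
= 5 * 86 * 187 N
= 80410 N
= 80.41 kN

80.41 kN


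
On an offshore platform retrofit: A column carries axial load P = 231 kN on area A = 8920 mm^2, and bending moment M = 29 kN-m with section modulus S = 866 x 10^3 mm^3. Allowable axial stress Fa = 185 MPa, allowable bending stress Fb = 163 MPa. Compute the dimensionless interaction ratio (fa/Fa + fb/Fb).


f_a = P / A = 231000.0 / 8920 = 25.8969 MPa
f_b = M / S = 29000000.0 / 866000.0 = 33.4873 MPa
Ratio = f_a / Fa + f_b / Fb
= 25.8969 / 185 + 33.4873 / 163
= 0.3454 (dimensionless)

0.3454 (dimensionless)


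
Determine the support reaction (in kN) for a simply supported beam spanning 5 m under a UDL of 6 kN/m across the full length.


Total load = w * L = 6 * 5 = 30 kN
By symmetry, each reaction R = total / 2 = 30 / 2 = 15.0 kN

15.0 kN


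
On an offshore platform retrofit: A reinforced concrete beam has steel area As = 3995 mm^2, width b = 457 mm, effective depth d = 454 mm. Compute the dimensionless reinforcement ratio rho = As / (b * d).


rho = As / (b * d)
= 3995 / (457 * 454)
= 3995 / 207478
= 0.019255 (dimensionless)

0.019255 (dimensionless)


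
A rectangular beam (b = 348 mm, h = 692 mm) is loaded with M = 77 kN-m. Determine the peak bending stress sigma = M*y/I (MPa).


I = b * h^3 / 12 = 348 * 692^3 / 12 = 9609842752.0 mm^4
y = h / 2 = 692 / 2 = 346.0 mm
M = 77 kN-m = 77000000.0 N-mm
sigma = M * y / I = 77000000.0 * 346.0 / 9609842752.0
= 2.77 MPa

2.77 MPa


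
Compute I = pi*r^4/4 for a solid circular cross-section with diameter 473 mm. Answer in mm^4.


r = d / 2 = 473 / 2 = 236.5 mm
I = pi * r^4 / 4 = pi * 236.5^4 / 4
= 2457052644.18 mm^4

2457052644.18 mm^4


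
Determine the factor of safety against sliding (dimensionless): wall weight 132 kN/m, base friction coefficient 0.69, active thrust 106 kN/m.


Resisting force = mu * W = 0.69 * 132 = 91.08 kN/m
FOS = Resisting / Driving = 91.08 / 106
= 0.8592 (dimensionless)

0.8592 (dimensionless)


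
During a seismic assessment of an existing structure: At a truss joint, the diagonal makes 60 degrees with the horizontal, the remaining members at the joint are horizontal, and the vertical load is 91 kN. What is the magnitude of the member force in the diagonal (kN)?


At the joint, only the diagonal has a vertical component, so vertical equilibrium gives:
F * sin(60) = 91
F = 91 / sin(60)
= 91 / 0.866025
= 105.08 kN

105.08 kN


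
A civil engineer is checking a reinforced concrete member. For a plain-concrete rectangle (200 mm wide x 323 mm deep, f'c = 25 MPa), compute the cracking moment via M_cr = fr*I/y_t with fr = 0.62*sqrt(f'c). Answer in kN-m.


fr = 0.62 * sqrt(25) = 0.62 * 5.0 = 3.1 MPa
I = 200 * 323^3 / 12 = 561637783.33 mm^4
y_t = 161.5 mm
M_cr = fr * I / y_t = 3.1 * 561637783.33 / 161.5 N-mm
= 10.7807 kN-m

10.7807 kN-m


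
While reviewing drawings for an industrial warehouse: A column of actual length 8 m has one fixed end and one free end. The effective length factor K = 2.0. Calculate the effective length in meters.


L_eff = K * L
= 2.0 * 8
= 16.0 m

16.0 m


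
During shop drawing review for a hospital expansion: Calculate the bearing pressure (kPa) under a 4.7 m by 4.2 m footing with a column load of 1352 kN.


A = 4.7 * 4.2 = 19.74 m^2
q = P / A = 1352 / 19.74
= 68.4904 kPa

68.4904 kPa


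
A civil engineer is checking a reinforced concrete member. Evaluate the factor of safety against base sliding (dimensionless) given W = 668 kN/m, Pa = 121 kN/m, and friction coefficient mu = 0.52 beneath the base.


Resisting force = mu * W = 0.52 * 668 = 347.36 kN/m
FOS = Resisting / Driving = 347.36 / 121
= 2.8707 (dimensionless)

2.8707 (dimensionless)


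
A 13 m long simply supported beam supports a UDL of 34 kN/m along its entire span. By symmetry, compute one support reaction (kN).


Total load = w * L = 34 * 13 = 442 kN
By symmetry, each reaction R = total / 2 = 442 / 2 = 221.0 kN

221.0 kN


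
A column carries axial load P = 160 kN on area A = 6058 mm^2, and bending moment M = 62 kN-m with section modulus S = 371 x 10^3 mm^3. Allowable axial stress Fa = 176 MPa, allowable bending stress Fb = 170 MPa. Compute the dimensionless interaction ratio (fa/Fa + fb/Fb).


f_a = P / A = 160000.0 / 6058 = 26.4114 MPa
f_b = M / S = 62000000.0 / 371000.0 = 167.1159 MPa
Ratio = f_a / Fa + f_b / Fb
= 26.4114 / 176 + 167.1159 / 170
= 1.1331 (dimensionless)

1.1331 (dimensionless)


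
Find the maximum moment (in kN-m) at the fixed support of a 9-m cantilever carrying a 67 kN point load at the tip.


For a cantilever with a point load at the free end:
M_max = P * L = 67 * 9 = 603 kN-m

603 kN-m


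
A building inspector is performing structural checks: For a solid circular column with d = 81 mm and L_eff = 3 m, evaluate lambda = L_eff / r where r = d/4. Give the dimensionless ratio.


Radius of gyration r = d / 4 = 81 / 4 = 20.25 mm
L_eff = 3000.0 mm
Slenderness ratio = L / r = 3000.0 / 20.25 = 148.15 (dimensionless)

148.15 (dimensionless)


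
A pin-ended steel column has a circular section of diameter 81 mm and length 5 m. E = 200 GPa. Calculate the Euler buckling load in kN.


I = pi * d^4 / 64 = 2113050.98 mm^4
L = 5000.0 mm
P_cr = pi^2 * E * I / L^2
= 9.8696 * 200000.0 * 2113050.98 / 5000.0^2
= 166839.82 N = 166.8398 kN

166.8398 kN


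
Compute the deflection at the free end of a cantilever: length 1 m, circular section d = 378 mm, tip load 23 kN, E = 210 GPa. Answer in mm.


I = pi * d^4 / 64 = pi * 378^4 / 64 = 1002160077.64 mm^4
L = 1000.0 mm, P = 23000.0 N, E = 210000.0 MPa
delta = P * L^3 / (3 * E * I)
= 23000.0 * 1000.0^3 / (3 * 210000.0 * 1002160077.64)
= 0.0364 mm

0.0364 mm


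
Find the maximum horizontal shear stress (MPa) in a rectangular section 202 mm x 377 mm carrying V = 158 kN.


A = b * h = 202 * 377 = 76154 mm^2
V = 158 kN = 158000.0 N
tau_max = 1.5 * V / A = 1.5 * 158000.0 / 76154
= 3.1121 MPa

3.1121 MPa


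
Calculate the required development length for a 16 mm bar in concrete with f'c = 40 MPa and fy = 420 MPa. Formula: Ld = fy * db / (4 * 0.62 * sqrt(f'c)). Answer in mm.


Ld = (fy * db) / (4 * 0.62 * sqrt(f'c))
= (420 * 16) / (4 * 0.62 * sqrt(40))
= 6720 / 15.6849
= 428.44 mm

428.44 mm


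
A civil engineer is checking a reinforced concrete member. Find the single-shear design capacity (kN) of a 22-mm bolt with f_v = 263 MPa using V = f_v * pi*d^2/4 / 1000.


A = pi * d^2 / 4 = pi * 22^2 / 4 = 380.1327 mm^2
V = f_v * A / 1000 = 263 * 380.1327 / 1000
= 99.9749 kN

99.9749 kN


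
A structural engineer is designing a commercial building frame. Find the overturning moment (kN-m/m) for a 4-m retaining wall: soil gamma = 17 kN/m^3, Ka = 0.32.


Pa = 0.5 * Ka * gamma * H^2
= 0.5 * 0.32 * 17 * 4^2
= 43.52 kN/m
Arm = H / 3 = 4 / 3 = 1.3333 m
Mo = Pa * arm = Pa * H / 3 = 43.52 * 4 / 3 = 58.0267 kN-m/m

58.0267 kN-m/m


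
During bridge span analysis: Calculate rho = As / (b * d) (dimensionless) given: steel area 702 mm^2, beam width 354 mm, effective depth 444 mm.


rho = As / (b * d)
= 702 / (354 * 444)
= 702 / 157176
= 0.004466 (dimensionless)

0.004466 (dimensionless)


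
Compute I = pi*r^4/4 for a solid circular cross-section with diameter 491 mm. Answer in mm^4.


r = d / 2 = 491 / 2 = 245.5 mm
I = pi * r^4 / 4 = pi * 245.5^4 / 4
= 2852961212.27 mm^4

2852961212.27 mm^4


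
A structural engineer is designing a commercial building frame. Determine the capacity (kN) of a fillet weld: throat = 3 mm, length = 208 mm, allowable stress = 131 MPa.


Strength = throat * length * allowable stress
= 3 * 208 * 131 N
= 81744 N
= 81.74 kN

81.74 kN


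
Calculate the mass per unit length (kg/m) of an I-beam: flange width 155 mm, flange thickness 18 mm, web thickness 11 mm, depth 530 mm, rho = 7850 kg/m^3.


A_flanges = 2 * 155 * 18 = 5580 mm^2
A_web = (530 - 2 * 18) * 11 = 5434 mm^2
A_total = 5580 + 5434 = 11014 mm^2 = 0.011014 m^2
Weight = rho * A = 7850 * 0.011014 = 86.4599 kg/m

86.4599 kg/m


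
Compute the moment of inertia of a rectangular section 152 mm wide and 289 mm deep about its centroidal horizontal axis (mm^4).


I = b * h^3 / 12
= 152 * 289^3 / 12
= 152 * 24137569 / 12
= 305742540.67 mm^4

305742540.67 mm^4


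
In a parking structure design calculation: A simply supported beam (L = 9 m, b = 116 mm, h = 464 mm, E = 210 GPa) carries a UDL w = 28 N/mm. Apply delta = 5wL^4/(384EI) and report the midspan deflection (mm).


I = 116 * 464^3 / 12 = 965674325.33 mm^4
L = 9000.0 mm, w = 28 N/mm, E = 210000.0 MPa
delta = 5 * w * L^4 / (384 * E * I)
= 5 * 28 * 9000.0^4 / (384 * 210000.0 * 965674325.33)
= 11.7955 mm

11.7955 mm


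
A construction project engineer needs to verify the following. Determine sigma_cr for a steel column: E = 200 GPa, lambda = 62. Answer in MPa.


sigma_cr = pi^2 * E / lambda^2
= 9.8696 * 200000.0 / 62^2
= 9.8696 * 200000.0 / 3844
= 513.507 MPa

513.507 MPa


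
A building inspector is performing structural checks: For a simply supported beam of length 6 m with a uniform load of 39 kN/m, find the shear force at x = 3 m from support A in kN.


R_A = w * L / 2 = 39 * 6 / 2 = 117.0 kN
V(x) = R_A - w * x = 117.0 - 39 * 3
= 0.0 kN

0.0 kN


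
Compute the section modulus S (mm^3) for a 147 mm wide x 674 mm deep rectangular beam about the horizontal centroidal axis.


S = b * h^2 / 6
= 147 * 674^2 / 6
= 147 * 454276 / 6
= 11129762.0 mm^3

11129762.0 mm^3


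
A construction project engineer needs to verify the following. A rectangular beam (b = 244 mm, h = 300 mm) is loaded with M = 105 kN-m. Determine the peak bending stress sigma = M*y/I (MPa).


I = b * h^3 / 12 = 244 * 300^3 / 12 = 549000000.0 mm^4
y = h / 2 = 300 / 2 = 150.0 mm
M = 105 kN-m = 105000000.0 N-mm
sigma = M * y / I = 105000000.0 * 150.0 / 549000000.0
= 28.69 MPa

28.69 MPa


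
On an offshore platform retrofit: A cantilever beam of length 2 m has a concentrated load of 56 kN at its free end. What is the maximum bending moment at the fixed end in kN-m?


For a cantilever with a point load at the free end:
M_max = P * L = 56 * 2 = 112 kN-m

112 kN-m


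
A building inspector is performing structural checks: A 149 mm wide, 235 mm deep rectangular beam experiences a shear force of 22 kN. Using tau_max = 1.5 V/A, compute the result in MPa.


A = b * h = 149 * 235 = 35015 mm^2
V = 22 kN = 22000.0 N
tau_max = 1.5 * V / A = 1.5 * 22000.0 / 35015
= 0.9425 MPa

0.9425 MPa


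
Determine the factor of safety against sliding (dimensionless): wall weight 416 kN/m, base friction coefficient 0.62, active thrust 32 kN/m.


Resisting force = mu * W = 0.62 * 416 = 257.92 kN/m
FOS = Resisting / Driving = 257.92 / 32
= 8.06 (dimensionless)

8.06 (dimensionless)


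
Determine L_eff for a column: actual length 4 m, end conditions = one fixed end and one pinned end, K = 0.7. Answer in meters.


L_eff = K * L
= 0.7 * 4
= 2.8 m

2.8 m


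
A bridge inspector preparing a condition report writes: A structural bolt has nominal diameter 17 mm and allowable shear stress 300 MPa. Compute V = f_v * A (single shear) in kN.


A = pi * d^2 / 4 = pi * 17^2 / 4 = 226.9801 mm^2
V = f_v * A / 1000 = 300 * 226.9801 / 1000
= 68.094 kN

68.094 kN


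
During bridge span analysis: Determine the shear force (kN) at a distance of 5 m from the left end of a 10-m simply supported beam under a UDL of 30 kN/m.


R_A = w * L / 2 = 30 * 10 / 2 = 150.0 kN
V(x) = R_A - w * x = 150.0 - 30 * 5
= 0.0 kN

0.0 kN


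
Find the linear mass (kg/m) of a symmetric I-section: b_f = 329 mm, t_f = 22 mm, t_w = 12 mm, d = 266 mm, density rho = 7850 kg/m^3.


A_flanges = 2 * 329 * 22 = 14476 mm^2
A_web = (266 - 2 * 22) * 12 = 2664 mm^2
A_total = 14476 + 2664 = 17140 mm^2 = 0.017140 m^2
Weight = rho * A = 7850 * 0.017140 = 134.549 kg/m

134.549 kg/m


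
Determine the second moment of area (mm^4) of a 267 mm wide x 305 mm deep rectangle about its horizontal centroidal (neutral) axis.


I = b * h^3 / 12
= 267 * 305^3 / 12
= 267 * 28372625 / 12
= 631290906.25 mm^4

631290906.25 mm^4


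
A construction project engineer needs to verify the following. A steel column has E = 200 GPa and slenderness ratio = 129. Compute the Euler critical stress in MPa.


sigma_cr = pi^2 * E / lambda^2
= 9.8696 * 200000.0 / 129^2
= 9.8696 * 200000.0 / 16641
= 118.6179 MPa

118.6179 MPa


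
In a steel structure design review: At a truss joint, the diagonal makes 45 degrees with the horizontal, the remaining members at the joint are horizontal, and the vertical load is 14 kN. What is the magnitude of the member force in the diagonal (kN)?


At the joint, only the diagonal has a vertical component, so vertical equilibrium gives:
F * sin(45) = 14
F = 14 / sin(45)
= 14 / 0.707107
= 19.8 kN

19.8 kN


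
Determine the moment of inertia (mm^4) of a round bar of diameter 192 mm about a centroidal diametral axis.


r = d / 2 = 192 / 2 = 96.0 mm
I = pi * r^4 / 4 = pi * 96.0^4 / 4
= 66707522.83 mm^4

66707522.83 mm^4


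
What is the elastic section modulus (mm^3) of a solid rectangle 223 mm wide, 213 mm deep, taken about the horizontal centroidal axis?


S = b * h^2 / 6
= 223 * 213^2 / 6
= 223 * 45369 / 6
= 1686214.5 mm^3

1686214.5 mm^3


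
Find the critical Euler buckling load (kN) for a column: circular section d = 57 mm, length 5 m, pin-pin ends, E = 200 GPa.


I = pi * d^4 / 64 = 518166.49 mm^4
L = 5000.0 mm
P_cr = pi^2 * E * I / L^2
= 9.8696 * 200000.0 * 518166.49 / 5000.0^2
= 40912.79 N = 40.9128 kN

40.9128 kN


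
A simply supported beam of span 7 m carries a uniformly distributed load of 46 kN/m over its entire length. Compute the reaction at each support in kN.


Total load = w * L = 46 * 7 = 322 kN
By symmetry, each reaction R = total / 2 = 322 / 2 = 161.0 kN

161.0 kN


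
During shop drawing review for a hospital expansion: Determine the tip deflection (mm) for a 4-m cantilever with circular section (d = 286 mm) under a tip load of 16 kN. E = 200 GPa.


I = pi * d^4 / 64 = pi * 286^4 / 64 = 328423353.43 mm^4
L = 4000.0 mm, P = 16000.0 N, E = 200000.0 MPa
delta = P * L^3 / (3 * E * I)
= 16000.0 * 4000.0^3 / (3 * 200000.0 * 328423353.43)
= 5.1965 mm

5.1965 mm


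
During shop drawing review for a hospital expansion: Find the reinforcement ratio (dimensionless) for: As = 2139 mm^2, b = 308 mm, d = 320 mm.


rho = As / (b * d)
= 2139 / (308 * 320)
= 2139 / 98560
= 0.021703 (dimensionless)

0.021703 (dimensionless)


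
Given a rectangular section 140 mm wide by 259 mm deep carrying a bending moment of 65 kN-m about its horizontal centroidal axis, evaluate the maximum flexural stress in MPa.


I = b * h^3 / 12 = 140 * 259^3 / 12 = 202696421.67 mm^4
y = h / 2 = 259 / 2 = 129.5 mm
M = 65 kN-m = 65000000.0 N-mm
sigma = M * y / I = 65000000.0 * 129.5 / 202696421.67
= 41.53 MPa

41.53 MPa


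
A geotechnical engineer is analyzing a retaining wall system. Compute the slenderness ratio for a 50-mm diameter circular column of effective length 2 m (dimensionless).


Radius of gyration r = d / 4 = 50 / 4 = 12.5 mm
L_eff = 2000.0 mm
Slenderness ratio = L / r = 2000.0 / 12.5 = 160.0 (dimensionless)

160.0 (dimensionless)


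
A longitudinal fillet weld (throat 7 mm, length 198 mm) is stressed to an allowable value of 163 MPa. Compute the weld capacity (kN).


Strength = throat * length * allowable stress
= 7 * 198 * 163 N
= 225918 N
= 225.92 kN

225.92 kN


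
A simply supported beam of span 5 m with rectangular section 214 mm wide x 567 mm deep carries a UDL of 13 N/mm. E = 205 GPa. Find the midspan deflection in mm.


I = 214 * 567^3 / 12 = 3250736023.5 mm^4
L = 5000.0 mm, w = 13 N/mm, E = 205000.0 MPa
delta = 5 * w * L^4 / (384 * E * I)
= 5 * 13 * 5000.0^4 / (384 * 205000.0 * 3250736023.5)
= 0.1588 mm

0.1588 mm


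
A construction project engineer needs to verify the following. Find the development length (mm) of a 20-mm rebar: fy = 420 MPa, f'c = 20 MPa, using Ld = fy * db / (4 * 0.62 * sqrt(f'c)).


Ld = (fy * db) / (4 * 0.62 * sqrt(f'c))
= (420 * 20) / (4 * 0.62 * sqrt(20))
= 8400 / 11.0909
= 757.38 mm

757.38 mm


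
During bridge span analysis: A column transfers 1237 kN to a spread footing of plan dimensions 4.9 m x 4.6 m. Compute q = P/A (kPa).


A = 4.9 * 4.6 = 22.54 m^2
q = P / A = 1237 / 22.54
= 54.8802 kPa

54.8802 kPa


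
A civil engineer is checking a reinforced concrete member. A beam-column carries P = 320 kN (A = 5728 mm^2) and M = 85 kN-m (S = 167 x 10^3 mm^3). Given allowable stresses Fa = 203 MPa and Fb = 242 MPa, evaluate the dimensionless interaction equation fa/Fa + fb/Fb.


f_a = P / A = 320000.0 / 5728 = 55.8659 MPa
f_b = M / S = 85000000.0 / 167000.0 = 508.982 MPa
Ratio = f_a / Fa + f_b / Fb
= 55.8659 / 203 + 508.982 / 242
= 2.3784 (dimensionless)

2.3784 (dimensionless)


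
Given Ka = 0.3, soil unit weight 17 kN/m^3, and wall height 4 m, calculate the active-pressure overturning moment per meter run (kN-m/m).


Pa = 0.5 * Ka * gamma * H^2
= 0.5 * 0.3 * 17 * 4^2
= 40.8 kN/m
Arm = H / 3 = 4 / 3 = 1.3333 m
Mo = Pa * arm = Pa * H / 3 = 40.8 * 4 / 3 = 54.4 kN-m/m

54.4 kN-m/m


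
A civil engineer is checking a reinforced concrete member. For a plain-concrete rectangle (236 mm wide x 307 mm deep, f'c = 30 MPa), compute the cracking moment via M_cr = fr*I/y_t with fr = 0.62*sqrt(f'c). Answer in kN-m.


fr = 0.62 * sqrt(30) = 0.62 * 5.4772 = 3.3959 MPa
I = 236 * 307^3 / 12 = 569044045.67 mm^4
y_t = 153.5 mm
M_cr = fr * I / y_t = 3.3959 * 569044045.67 / 153.5 N-mm
= 12.589 kN-m

12.589 kN-m


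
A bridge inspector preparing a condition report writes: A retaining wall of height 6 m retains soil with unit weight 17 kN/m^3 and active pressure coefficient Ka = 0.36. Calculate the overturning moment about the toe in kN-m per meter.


Pa = 0.5 * Ka * gamma * H^2
= 0.5 * 0.36 * 17 * 6^2
= 110.16 kN/m
Arm = H / 3 = 6 / 3 = 2.0 m
Mo = Pa * arm = Pa * H / 3 = 110.16 * 6 / 3 = 220.32 kN-m/m

220.32 kN-m/m


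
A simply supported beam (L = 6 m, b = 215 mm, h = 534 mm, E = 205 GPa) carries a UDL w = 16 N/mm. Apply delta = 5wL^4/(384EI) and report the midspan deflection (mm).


I = 215 * 534^3 / 12 = 2728230030.0 mm^4
L = 6000.0 mm, w = 16 N/mm, E = 205000.0 MPa
delta = 5 * w * L^4 / (384 * E * I)
= 5 * 16 * 6000.0^4 / (384 * 205000.0 * 2728230030.0)
= 0.4828 mm

0.4828 mm


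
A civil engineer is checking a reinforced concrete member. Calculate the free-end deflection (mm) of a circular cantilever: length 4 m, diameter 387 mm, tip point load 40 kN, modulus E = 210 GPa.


I = pi * d^4 / 64 = pi * 387^4 / 64 = 1101067030.83 mm^4
L = 4000.0 mm, P = 40000.0 N, E = 210000.0 MPa
delta = P * L^3 / (3 * E * I)
= 40000.0 * 4000.0^3 / (3 * 210000.0 * 1101067030.83)
= 3.6905 mm

3.6905 mm


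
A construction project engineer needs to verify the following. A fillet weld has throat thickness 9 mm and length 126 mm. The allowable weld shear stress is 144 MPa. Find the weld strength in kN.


Strength = throat * length * allowable stress
= 9 * 126 * 144 N
= 163296 N
= 163.3 kN

163.3 kN


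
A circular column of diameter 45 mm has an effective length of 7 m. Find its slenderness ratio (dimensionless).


Radius of gyration r = d / 4 = 45 / 4 = 11.25 mm
L_eff = 7000.0 mm
Slenderness ratio = L / r = 7000.0 / 11.25 = 622.22 (dimensionless)

622.22 (dimensionless)


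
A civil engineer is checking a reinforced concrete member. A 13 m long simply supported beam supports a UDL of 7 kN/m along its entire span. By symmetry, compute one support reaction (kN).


Total load = w * L = 7 * 13 = 91 kN
By symmetry, each reaction R = total / 2 = 91 / 2 = 45.5 kN

45.5 kN


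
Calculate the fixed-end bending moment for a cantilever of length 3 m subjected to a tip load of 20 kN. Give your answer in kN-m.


For a cantilever with a point load at the free end:
M_max = P * L = 20 * 3 = 60 kN-m

60 kN-m


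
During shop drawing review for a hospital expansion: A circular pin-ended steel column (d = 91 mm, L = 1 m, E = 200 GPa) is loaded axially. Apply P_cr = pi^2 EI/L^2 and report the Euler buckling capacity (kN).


I = pi * d^4 / 64 = 3366165.53 mm^4
L = 1000.0 mm
P_cr = pi^2 * E * I / L^2
= 9.8696 * 200000.0 * 3366165.53 / 1000.0^2
= 6644544.42 N = 6644.5444 kN

6644.5444 kN


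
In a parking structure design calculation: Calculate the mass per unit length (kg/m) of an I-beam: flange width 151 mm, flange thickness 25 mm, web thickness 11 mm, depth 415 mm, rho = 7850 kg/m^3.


A_flanges = 2 * 151 * 25 = 7550 mm^2
A_web = (415 - 2 * 25) * 11 = 4015 mm^2
A_total = 7550 + 4015 = 11565 mm^2 = 0.011565 m^2
Weight = rho * A = 7850 * 0.011565 = 90.7853 kg/m

90.7853 kg/m


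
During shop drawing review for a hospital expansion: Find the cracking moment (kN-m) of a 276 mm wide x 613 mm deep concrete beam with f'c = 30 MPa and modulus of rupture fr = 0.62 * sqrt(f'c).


fr = 0.62 * sqrt(30) = 0.62 * 5.4772 = 3.3959 MPa
I = 276 * 613^3 / 12 = 5297967131.0 mm^4
y_t = 306.5 mm
M_cr = fr * I / y_t = 3.3959 * 5297967131.0 / 306.5 N-mm
= 58.6991 kN-m

58.6991 kN-m


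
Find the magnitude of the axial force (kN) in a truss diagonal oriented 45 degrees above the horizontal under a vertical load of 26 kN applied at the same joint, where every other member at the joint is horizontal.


At the joint, only the diagonal has a vertical component, so vertical equilibrium gives:
F * sin(45) = 26
F = 26 / sin(45)
= 26 / 0.707107
= 36.77 kN

36.77 kN


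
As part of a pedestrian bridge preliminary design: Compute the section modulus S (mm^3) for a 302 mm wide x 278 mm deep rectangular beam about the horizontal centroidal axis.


S = b * h^2 / 6
= 302 * 278^2 / 6
= 302 * 77284 / 6
= 3889961.33 mm^3

3889961.33 mm^3


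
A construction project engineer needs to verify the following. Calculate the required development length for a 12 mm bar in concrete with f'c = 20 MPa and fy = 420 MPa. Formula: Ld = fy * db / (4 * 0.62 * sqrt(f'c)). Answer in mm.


Ld = (fy * db) / (4 * 0.62 * sqrt(f'c))
= (420 * 12) / (4 * 0.62 * sqrt(20))
= 5040 / 11.0909
= 454.43 mm

454.43 mm


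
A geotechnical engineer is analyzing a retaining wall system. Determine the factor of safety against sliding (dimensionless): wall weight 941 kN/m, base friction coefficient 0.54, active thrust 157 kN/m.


Resisting force = mu * W = 0.54 * 941 = 508.14 kN/m
FOS = Resisting / Driving = 508.14 / 157
= 3.2366 (dimensionless)

3.2366 (dimensionless)


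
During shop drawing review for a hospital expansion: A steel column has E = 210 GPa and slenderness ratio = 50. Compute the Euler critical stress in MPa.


sigma_cr = pi^2 * E / lambda^2
= 9.8696 * 210000.0 / 50^2
= 9.8696 * 210000.0 / 2500
= 829.0468 MPa

829.0468 MPa


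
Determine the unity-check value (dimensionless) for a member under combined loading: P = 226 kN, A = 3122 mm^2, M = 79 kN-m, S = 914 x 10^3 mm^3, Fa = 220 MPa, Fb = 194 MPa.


f_a = P / A = 226000.0 / 3122 = 72.3895 MPa
f_b = M / S = 79000000.0 / 914000.0 = 86.4333 MPa
Ratio = f_a / Fa + f_b / Fb
= 72.3895 / 220 + 86.4333 / 194
= 0.7746 (dimensionless)

0.7746 (dimensionless)


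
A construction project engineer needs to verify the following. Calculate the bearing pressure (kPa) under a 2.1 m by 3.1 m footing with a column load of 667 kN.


A = 2.1 * 3.1 = 6.51 m^2
q = P / A = 667 / 6.51
= 102.4578 kPa

102.4578 kPa


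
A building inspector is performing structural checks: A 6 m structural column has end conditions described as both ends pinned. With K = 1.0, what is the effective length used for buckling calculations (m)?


L_eff = K * L
= 1.0 * 6
= 6.0 m

6.0 m


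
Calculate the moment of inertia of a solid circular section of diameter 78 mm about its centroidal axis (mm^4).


r = d / 2 = 78 / 2 = 39.0 mm
I = pi * r^4 / 4 = pi * 39.0^4 / 4
= 1816972.31 mm^4

1816972.31 mm^4


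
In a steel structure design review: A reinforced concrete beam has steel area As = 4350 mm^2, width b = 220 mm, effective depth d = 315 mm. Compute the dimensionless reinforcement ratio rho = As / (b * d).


rho = As / (b * d)
= 4350 / (220 * 315)
= 4350 / 69300
= 0.062771 (dimensionless)

0.062771 (dimensionless)


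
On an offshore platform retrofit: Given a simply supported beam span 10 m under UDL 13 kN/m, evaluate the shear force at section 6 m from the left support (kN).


R_A = w * L / 2 = 13 * 10 / 2 = 65.0 kN
V(x) = R_A - w * x = 65.0 - 13 * 6
= -13.0 kN

-13.0 kN


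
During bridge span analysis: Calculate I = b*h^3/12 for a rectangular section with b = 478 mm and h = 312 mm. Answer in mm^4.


I = b * h^3 / 12
= 478 * 312^3 / 12
= 478 * 30371328 / 12
= 1209791232.0 mm^4

1209791232.0 mm^4


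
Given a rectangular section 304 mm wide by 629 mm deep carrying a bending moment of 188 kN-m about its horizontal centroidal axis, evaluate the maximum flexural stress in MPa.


I = b * h^3 / 12 = 304 * 629^3 / 12 = 6304407454.67 mm^4
y = h / 2 = 629 / 2 = 314.5 mm
M = 188 kN-m = 188000000.0 N-mm
sigma = M * y / I = 188000000.0 * 314.5 / 6304407454.67
= 9.38 MPa

9.38 MPa


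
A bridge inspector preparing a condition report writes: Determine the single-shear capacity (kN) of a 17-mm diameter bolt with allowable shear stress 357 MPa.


A = pi * d^2 / 4 = pi * 17^2 / 4 = 226.9801 mm^2
V = f_v * A / 1000 = 357 * 226.9801 / 1000
= 81.0319 kN

81.0319 kN


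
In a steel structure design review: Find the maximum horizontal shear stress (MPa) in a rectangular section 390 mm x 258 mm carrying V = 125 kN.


A = b * h = 390 * 258 = 100620 mm^2
V = 125 kN = 125000.0 N
tau_max = 1.5 * V / A = 1.5 * 125000.0 / 100620
= 1.8634 MPa

1.8634 MPa


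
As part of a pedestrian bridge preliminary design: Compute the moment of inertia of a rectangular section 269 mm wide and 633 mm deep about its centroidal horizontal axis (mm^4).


I = b * h^3 / 12
= 269 * 633^3 / 12
= 269 * 253636137 / 12
= 5685676737.75 mm^4

5685676737.75 mm^4


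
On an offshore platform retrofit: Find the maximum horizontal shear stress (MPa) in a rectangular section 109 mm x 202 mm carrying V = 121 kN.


A = b * h = 109 * 202 = 22018 mm^2
V = 121 kN = 121000.0 N
tau_max = 1.5 * V / A = 1.5 * 121000.0 / 22018
= 8.2433 MPa

8.2433 MPa


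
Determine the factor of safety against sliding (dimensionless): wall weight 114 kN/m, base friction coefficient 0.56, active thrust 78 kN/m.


Resisting force = mu * W = 0.56 * 114 = 63.84 kN/m
FOS = Resisting / Driving = 63.84 / 78
= 0.8185 (dimensionless)

0.8185 (dimensionless)


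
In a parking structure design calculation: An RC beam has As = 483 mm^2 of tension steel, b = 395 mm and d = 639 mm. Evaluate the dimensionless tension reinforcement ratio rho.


rho = As / (b * d)
= 483 / (395 * 639)
= 483 / 252405
= 0.001914 (dimensionless)

0.001914 (dimensionless)


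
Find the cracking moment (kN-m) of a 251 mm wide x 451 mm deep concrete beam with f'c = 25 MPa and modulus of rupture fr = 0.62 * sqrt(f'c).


fr = 0.62 * sqrt(25) = 0.62 * 5.0 = 3.1 MPa
I = 251 * 451^3 / 12 = 1918766383.42 mm^4
y_t = 225.5 mm
M_cr = fr * I / y_t = 3.1 * 1918766383.42 / 225.5 N-mm
= 26.3777 kN-m

26.3777 kN-m


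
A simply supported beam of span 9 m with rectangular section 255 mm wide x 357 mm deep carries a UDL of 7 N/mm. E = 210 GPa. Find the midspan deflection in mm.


I = 255 * 357^3 / 12 = 966859976.25 mm^4
L = 9000.0 mm, w = 7 N/mm, E = 210000.0 MPa
delta = 5 * w * L^4 / (384 * E * I)
= 5 * 7 * 9000.0^4 / (384 * 210000.0 * 966859976.25)
= 2.9453 mm

2.9453 mm


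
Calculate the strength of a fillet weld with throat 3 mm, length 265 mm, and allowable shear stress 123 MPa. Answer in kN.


Strength = throat * length * allowable stress
= 3 * 265 * 123 N
= 97785 N
= 97.78 kN

97.78 kN


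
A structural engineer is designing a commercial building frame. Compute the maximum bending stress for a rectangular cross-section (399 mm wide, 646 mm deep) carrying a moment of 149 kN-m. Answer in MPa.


I = b * h^3 / 12 = 399 * 646^3 / 12 = 8963739022.0 mm^4
y = h / 2 = 646 / 2 = 323.0 mm
M = 149 kN-m = 149000000.0 N-mm
sigma = M * y / I = 149000000.0 * 323.0 / 8963739022.0
= 5.37 MPa

5.37 MPa


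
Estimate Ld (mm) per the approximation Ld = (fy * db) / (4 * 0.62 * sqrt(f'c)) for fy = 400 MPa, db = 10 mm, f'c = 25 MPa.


Ld = (fy * db) / (4 * 0.62 * sqrt(f'c))
= (400 * 10) / (4 * 0.62 * sqrt(25))
= 4000 / 12.4
= 322.58 mm

322.58 mm


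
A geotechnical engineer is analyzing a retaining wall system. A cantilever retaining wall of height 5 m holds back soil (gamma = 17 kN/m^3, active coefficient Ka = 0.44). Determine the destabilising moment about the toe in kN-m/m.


Pa = 0.5 * Ka * gamma * H^2
= 0.5 * 0.44 * 17 * 5^2
= 93.5 kN/m
Arm = H / 3 = 5 / 3 = 1.6667 m
Mo = Pa * arm = Pa * H / 3 = 93.5 * 5 / 3 = 155.8333 kN-m/m

155.8333 kN-m/m


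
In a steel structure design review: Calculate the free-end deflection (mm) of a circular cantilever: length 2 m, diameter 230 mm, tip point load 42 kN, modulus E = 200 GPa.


I = pi * d^4 / 64 = pi * 230^4 / 64 = 137366629.65 mm^4
L = 2000.0 mm, P = 42000.0 N, E = 200000.0 MPa
delta = P * L^3 / (3 * E * I)
= 42000.0 * 2000.0^3 / (3 * 200000.0 * 137366629.65)
= 4.0767 mm

4.0767 mm


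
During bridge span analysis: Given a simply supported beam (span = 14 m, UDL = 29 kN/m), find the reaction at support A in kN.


Total load = w * L = 29 * 14 = 406 kN
By symmetry, each reaction R = total / 2 = 406 / 2 = 203.0 kN

203.0 kN


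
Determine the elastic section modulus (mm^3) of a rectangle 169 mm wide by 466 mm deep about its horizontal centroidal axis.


S = b * h^2 / 6
= 169 * 466^2 / 6
= 169 * 217156 / 6
= 6116560.67 mm^3

6116560.67 mm^3


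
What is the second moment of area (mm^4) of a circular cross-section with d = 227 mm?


r = d / 2 = 227 / 2 = 113.5 mm
I = pi * r^4 / 4 = pi * 113.5^4 / 4
= 130338682.73 mm^4

130338682.73 mm^4


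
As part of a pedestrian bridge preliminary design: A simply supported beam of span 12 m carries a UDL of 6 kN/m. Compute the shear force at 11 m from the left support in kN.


R_A = w * L / 2 = 6 * 12 / 2 = 36.0 kN
V(x) = R_A - w * x = 36.0 - 6 * 11
= -30.0 kN

-30.0 kN


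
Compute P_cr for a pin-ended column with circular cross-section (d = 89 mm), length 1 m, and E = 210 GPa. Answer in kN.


I = pi * d^4 / 64 = 3079852.55 mm^4
L = 1000.0 mm
P_cr = pi^2 * E * I / L^2
= 9.8696 * 210000.0 * 3079852.55 / 1000.0^2
= 6383354.53 N = 6383.3545 kN

6383.3545 kN


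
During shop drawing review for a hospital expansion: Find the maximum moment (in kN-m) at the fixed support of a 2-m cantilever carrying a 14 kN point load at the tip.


For a cantilever with a point load at the free end:
M_max = P * L = 14 * 2 = 28 kN-m

28 kN-m


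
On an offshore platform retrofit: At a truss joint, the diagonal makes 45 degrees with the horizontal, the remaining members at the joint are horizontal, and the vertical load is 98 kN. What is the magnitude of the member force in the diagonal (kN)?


At the joint, only the diagonal has a vertical component, so vertical equilibrium gives:
F * sin(45) = 98
F = 98 / sin(45)
= 98 / 0.707107
= 138.59 kN

138.59 kN


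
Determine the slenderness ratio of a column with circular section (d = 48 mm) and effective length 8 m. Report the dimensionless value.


Radius of gyration r = d / 4 = 48 / 4 = 12.0 mm
L_eff = 8000.0 mm
Slenderness ratio = L / r = 8000.0 / 12.0 = 666.67 (dimensionless)

666.67 (dimensionless)


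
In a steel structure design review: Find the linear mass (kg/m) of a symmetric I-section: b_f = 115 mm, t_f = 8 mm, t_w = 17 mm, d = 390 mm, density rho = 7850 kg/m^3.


A_flanges = 2 * 115 * 8 = 1840 mm^2
A_web = (390 - 2 * 8) * 17 = 6358 mm^2
A_total = 1840 + 6358 = 8198 mm^2 = 0.008198 m^2
Weight = rho * A = 7850 * 0.008198 = 64.3543 kg/m

64.3543 kg/m


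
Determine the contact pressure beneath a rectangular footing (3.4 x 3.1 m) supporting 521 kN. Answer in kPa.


A = 3.4 * 3.1 = 10.54 m^2
q = P / A = 521 / 10.54
= 49.4307 kPa

49.4307 kPa


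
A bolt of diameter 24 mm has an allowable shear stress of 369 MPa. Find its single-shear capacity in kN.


A = pi * d^2 / 4 = pi * 24^2 / 4 = 452.3893 mm^2
V = f_v * A / 1000 = 369 * 452.3893 / 1000
= 166.9317 kN

166.9317 kN


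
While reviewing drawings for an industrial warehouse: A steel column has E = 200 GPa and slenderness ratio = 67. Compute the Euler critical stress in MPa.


sigma_cr = pi^2 * E / lambda^2
= 9.8696 * 200000.0 / 67^2
= 9.8696 * 200000.0 / 4489
= 439.724 MPa

439.724 MPa
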